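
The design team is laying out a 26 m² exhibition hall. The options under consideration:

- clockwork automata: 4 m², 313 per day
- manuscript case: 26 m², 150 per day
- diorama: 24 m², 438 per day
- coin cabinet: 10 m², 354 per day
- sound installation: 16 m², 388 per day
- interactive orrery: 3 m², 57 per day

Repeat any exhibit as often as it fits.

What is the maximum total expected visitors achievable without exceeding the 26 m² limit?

1878

The ratio ordering already packs tightly: 6×clockwork automata, 24 m², 1878.
Every other selection either busts 26 m² or fails to beat 1878.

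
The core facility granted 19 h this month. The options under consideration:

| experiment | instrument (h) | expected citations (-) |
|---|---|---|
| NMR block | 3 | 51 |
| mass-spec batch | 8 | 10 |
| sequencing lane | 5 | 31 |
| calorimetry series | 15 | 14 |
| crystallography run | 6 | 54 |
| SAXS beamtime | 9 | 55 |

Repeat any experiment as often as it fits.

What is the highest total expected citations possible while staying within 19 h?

306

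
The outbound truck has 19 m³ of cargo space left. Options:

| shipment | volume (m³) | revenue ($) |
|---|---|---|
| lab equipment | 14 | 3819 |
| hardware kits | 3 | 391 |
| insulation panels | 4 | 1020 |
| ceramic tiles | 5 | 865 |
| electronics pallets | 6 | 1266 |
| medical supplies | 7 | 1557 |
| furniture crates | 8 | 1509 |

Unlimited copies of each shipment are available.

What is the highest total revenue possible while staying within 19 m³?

4839

Best packing: lab equipment + insulation panels — 18 m³, 4839 total.
The spare 1 m³ is too small for any remaining shipment, and no exchange beats 4839.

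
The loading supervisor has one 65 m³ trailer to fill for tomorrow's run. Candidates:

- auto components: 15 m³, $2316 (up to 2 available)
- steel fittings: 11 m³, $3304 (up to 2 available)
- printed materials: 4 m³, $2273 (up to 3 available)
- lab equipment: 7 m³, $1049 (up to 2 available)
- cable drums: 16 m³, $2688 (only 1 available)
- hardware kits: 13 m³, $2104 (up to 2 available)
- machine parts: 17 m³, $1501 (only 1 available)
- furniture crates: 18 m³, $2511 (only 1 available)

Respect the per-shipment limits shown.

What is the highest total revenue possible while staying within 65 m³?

A density-first pass picks 2×steel fittings + 3×printed materials + cable drums + hardware kits — 18219 at 63 m³.
Dropping hardware kits frees 13 m³; slotting in auto components (15 m³) lifts the total to 18431 at 65 m³.
That's the maximum — no swap from here does better than 18431.

18431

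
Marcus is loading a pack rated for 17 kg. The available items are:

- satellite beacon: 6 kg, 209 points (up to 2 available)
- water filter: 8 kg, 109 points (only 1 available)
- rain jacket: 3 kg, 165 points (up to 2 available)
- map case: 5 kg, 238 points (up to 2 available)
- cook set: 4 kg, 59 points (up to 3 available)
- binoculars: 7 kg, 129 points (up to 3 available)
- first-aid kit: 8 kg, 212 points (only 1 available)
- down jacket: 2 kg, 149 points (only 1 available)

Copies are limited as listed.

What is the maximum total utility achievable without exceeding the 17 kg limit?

806

Ranking by ratio (utility/kg): down jacket 74.50, rain jacket 55.00, map case 47.60.
Taking the top-ratio items first gives 2×rain jacket + map case + cook set + down jacket for 776 (17 kg).
Replace cook set and down jacket with map case: the trade gains 30 net, giving 806 at 16 kg.
Every other selection either busts 17 kg or exceeds an availability limit or fails to beat 806.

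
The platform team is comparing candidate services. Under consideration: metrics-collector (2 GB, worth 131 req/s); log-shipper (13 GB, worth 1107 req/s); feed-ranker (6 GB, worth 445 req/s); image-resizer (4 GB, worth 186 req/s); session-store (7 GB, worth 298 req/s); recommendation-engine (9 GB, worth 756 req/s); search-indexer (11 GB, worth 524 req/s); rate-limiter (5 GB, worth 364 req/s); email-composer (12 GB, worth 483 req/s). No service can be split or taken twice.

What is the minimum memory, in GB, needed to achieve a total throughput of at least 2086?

27

Need the lightest bundle worth ≥ 2086.
log-shipper + recommendation-engine + rate-limiter reaches 2227 using 27 GB.
No combination under 27 GB hits 2086.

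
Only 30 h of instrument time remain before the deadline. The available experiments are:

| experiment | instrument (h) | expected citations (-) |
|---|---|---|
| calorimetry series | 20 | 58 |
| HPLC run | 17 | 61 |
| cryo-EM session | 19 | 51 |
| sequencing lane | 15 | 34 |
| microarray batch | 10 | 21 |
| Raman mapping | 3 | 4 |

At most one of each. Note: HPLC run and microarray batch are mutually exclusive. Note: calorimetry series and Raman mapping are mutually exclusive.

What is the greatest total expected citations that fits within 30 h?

Taking calorimetry series + microarray batch: 30 h used, 79 in expected citations.
Runner-up cryo-EM session + microarray batch tops out at 72.

79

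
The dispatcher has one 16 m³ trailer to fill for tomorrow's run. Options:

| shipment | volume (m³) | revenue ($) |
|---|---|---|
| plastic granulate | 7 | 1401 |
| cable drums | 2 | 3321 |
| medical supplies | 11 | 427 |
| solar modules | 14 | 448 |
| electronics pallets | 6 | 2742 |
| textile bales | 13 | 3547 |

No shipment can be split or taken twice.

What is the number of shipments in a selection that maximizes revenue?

The maximum revenue within 16 m³ is 7464.
plastic granulate + cable drums + electronics pallets hits 7464 at 15 m³.
All optima have 3 shipments.

3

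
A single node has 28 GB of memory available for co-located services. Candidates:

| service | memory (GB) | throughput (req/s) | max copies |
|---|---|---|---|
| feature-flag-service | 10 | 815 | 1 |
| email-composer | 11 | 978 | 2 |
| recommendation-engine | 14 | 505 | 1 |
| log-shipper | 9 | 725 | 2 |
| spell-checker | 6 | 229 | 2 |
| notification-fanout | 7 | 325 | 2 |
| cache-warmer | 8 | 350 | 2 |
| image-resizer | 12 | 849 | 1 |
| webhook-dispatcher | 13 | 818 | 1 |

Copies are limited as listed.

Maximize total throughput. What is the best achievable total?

Greedy by ratio would take 2×email-composer + spell-checker: 28 GB used, total 2185.
Dropping 2×email-composer and spell-checker frees 28 GB; slotting in feature-flag-service + 2×log-shipper (28 GB) lifts the total to 2265 at 28 GB.
Nothing else within 28 GB beats 2265.

2265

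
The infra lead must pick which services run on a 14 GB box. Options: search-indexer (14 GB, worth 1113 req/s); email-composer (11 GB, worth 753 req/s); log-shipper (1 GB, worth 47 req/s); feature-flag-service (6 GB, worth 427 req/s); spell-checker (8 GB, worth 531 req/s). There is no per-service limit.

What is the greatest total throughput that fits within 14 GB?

Taking search-indexer: 14 GB used, 1113 in throughput.
Every other selection either busts 14 GB or fails to beat 1113.

1113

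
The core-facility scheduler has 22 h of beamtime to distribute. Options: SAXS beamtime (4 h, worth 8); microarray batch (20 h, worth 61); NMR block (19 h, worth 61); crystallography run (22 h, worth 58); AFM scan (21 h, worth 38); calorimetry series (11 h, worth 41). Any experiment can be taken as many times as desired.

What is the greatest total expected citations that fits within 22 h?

2×calorimetry series uses 22 of the 22 h and totals 82.
No other feasible combination exceeds 82.

82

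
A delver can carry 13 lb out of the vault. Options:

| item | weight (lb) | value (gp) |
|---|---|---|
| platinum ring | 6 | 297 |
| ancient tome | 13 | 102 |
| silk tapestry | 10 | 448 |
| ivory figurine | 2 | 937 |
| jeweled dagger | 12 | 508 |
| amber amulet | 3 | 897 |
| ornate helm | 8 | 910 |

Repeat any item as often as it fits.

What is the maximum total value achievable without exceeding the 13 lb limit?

5622

Ranking by ratio (value/lb): ivory figurine 468.50, amber amulet 299.00, ornate helm 113.75.
6×ivory figurine uses 12 of the 13 lb and totals 5622.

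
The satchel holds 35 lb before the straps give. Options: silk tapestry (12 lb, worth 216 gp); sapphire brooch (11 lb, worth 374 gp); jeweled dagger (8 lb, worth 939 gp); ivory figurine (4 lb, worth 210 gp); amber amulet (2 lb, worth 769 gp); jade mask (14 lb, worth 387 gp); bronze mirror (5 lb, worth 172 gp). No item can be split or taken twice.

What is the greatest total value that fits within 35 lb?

Ranking by ratio (value/lb): amber amulet 384.50, jeweled dagger 117.38, ivory figurine 52.50.
The ratio heuristic lands on sapphire brooch + jeweled dagger + ivory figurine + amber amulet + bronze mirror (2464) but leaves 5 lb idle.
Replace sapphire brooch with jade mask: the trade gains 13 net, giving 2477 at 33 lb.
Next best is sapphire brooch + jeweled dagger + amber amulet + jade mask at 2469 (35 lb) — short by 8.

2477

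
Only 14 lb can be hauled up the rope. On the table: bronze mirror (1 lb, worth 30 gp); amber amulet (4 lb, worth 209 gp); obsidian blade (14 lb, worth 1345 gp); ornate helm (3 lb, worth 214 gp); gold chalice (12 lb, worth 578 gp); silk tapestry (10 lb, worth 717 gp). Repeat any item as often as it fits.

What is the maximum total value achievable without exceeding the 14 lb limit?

1345

Obsidian blade uses 14 of the 14 lb and totals 1345.
Every other selection either busts 14 lb or fails to beat 1345.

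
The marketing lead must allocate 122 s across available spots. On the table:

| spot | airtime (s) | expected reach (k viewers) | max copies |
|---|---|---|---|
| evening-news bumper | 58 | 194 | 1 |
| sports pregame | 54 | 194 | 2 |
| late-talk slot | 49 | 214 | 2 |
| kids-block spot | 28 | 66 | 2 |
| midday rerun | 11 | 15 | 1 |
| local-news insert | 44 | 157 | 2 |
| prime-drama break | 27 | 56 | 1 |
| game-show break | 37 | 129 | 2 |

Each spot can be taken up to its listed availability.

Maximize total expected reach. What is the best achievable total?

Ranking by ratio (expected reach/s): late-talk slot 4.37, sports pregame 3.59, local-news insert 3.57.
2×late-talk slot + midday rerun uses 109 of the 122 s and totals 443.
Every other selection either busts 122 s or exceeds an availability limit or fails to beat 443.

443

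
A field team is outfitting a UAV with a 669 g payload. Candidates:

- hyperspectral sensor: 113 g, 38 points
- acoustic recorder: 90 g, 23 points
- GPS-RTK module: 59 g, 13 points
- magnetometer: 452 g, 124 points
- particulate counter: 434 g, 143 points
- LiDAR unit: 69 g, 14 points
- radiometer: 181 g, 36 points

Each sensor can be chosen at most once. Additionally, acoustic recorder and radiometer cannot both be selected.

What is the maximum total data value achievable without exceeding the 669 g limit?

204

Ranking by ratio (data value/g): hyperspectral sensor 0.34, particulate counter 0.33, magnetometer 0.27.
Taking hyperspectral sensor + acoustic recorder + particulate counter: 637 g used, 204 in data value.
The closest alternative, hyperspectral sensor + particulate counter + LiDAR unit, reaches only 195.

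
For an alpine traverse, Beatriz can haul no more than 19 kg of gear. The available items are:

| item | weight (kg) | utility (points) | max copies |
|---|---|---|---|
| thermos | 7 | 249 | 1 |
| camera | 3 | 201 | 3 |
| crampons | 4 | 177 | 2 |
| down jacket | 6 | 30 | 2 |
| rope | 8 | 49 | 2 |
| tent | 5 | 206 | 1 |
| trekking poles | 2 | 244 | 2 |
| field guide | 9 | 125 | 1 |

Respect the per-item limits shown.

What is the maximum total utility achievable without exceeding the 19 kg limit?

Ranking by ratio (utility/kg): trekking poles 122.00, camera 67.00, crampons 44.25, tent 41.20.
Greedy by ratio would take 3×camera + crampons + 2×trekking poles: 17 kg used, total 1268.
The 4 kg tied up in crampons is better spent on tent — total rises to 1297 (18 kg).
Every other selection either busts 19 kg or exceeds an availability limit or fails to beat 1297.

1297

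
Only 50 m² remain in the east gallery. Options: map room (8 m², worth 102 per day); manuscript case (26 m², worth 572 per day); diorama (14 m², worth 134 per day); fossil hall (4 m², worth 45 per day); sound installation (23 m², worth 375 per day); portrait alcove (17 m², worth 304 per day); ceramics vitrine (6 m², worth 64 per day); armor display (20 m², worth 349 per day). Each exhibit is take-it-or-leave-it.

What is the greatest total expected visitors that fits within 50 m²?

966

A density-first pass picks manuscript case + fossil hall + portrait alcove — 921 at 47 m².
Replace portrait alcove with armor display: the trade gains 45 net, giving 966 at 50 m².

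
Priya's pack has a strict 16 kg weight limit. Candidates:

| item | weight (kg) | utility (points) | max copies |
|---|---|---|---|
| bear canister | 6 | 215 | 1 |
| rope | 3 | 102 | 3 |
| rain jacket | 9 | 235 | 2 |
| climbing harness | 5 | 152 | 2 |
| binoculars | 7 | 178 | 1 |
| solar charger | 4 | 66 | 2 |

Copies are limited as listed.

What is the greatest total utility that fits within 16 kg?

521

Density check — bear canister 35.83, rope 34.00, climbing harness 30.40 are the best per kg.
Taking bear canister + 3×rope: 15 kg used, 521 in utility.
No other feasible combination exceeds 521.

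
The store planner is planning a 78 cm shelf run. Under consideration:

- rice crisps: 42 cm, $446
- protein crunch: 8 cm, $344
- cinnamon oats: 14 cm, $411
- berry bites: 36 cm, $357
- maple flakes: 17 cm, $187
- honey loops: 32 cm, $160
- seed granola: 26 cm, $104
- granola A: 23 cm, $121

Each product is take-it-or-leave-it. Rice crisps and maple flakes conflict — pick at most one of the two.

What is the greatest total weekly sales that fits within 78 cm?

The ratio ordering already packs tightly: protein crunch + cinnamon oats + berry bites + maple flakes, 75 cm, 1299.
That's the maximum — no feasible swap from here does better than 1299.

1299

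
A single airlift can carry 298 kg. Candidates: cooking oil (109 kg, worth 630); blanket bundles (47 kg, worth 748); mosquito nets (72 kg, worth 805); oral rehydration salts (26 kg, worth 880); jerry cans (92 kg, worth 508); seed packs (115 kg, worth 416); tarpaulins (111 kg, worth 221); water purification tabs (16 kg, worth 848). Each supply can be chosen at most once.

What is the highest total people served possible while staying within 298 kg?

Taking cooking oil + blanket bundles + mosquito nets + oral rehydration salts + water purification tabs: 270 kg used, 3911 in people served.
That's the maximum — no swap from here does better than 3911.

3911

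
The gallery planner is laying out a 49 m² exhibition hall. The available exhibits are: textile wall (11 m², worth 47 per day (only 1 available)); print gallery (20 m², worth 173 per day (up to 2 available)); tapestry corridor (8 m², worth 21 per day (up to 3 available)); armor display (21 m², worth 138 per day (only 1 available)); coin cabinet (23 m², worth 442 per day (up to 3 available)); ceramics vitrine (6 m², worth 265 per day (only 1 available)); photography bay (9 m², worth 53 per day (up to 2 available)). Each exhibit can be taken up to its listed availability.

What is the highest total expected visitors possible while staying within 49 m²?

884

Greedy by ratio would take print gallery + coin cabinet + ceramics vitrine: 49 m² used, total 880.
Replace print gallery and ceramics vitrine with coin cabinet: the trade gains 4 net, giving 884 at 46 m².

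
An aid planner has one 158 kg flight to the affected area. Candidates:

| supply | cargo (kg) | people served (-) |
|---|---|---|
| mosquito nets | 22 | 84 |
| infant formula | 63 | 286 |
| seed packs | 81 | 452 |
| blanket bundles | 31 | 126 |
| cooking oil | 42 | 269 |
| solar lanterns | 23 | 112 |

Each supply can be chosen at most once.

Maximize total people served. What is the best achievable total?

847

A density-first pass picks seed packs + cooking oil + solar lanterns — 833 at 146 kg.
Dropping solar lanterns frees 23 kg; slotting in blanket bundles (31 kg) lifts the total to 847 at 154 kg.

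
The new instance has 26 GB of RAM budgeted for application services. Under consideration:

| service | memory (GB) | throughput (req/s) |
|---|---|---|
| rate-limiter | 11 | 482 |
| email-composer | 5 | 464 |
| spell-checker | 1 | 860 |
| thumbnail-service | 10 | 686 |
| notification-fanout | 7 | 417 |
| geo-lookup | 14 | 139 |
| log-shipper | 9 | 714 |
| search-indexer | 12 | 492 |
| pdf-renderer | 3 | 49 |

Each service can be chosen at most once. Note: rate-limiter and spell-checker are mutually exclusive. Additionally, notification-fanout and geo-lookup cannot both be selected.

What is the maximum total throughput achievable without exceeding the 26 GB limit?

2724

Density check — spell-checker 860.00, email-composer 92.80, log-shipper 79.33 are the best per GB.
The ratio ordering already packs tightly: email-composer + spell-checker + thumbnail-service + log-shipper, 25 GB, 2724.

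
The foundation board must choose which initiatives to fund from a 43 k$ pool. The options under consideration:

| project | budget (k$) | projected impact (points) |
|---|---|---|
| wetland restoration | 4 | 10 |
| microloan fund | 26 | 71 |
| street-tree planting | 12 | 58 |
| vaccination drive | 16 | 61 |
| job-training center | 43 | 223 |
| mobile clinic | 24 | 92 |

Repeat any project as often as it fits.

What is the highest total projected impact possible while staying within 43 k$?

Taking job-training center: 43 k$ used, 223 in projected impact.
Nothing else within 43 k$ beats 223.

223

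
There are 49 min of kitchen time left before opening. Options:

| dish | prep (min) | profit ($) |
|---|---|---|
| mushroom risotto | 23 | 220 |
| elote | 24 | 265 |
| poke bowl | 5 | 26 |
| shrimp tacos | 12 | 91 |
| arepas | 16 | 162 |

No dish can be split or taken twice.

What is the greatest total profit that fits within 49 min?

485

Taking the top-ratio dishes first gives elote + poke bowl + arepas for 453 (45 min).
Dropping poke bowl and arepas frees 21 min; slotting in mushroom risotto (23 min) lifts the total to 485 at 47 min.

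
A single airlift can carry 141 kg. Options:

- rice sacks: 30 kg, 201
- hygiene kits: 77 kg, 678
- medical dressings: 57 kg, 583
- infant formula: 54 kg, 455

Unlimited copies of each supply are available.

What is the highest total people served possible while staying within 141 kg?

Ranking by ratio (people served/kg): medical dressings 10.23, hygiene kits 8.81, infant formula 8.43.
Greedy by ratio would take 2×medical dressings: 114 kg used, total 1166.
The 57 kg tied up in medical dressings is better spent on hygiene kits — total rises to 1261 (134 kg).
The spare 7 kg is too small for any remaining supply, and no exchange beats 1261.

1261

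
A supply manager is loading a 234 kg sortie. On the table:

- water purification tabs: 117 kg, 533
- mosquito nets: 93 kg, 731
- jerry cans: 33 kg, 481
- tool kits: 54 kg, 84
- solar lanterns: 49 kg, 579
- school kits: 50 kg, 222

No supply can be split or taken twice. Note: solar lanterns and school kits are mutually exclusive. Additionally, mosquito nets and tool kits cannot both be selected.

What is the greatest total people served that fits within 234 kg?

1791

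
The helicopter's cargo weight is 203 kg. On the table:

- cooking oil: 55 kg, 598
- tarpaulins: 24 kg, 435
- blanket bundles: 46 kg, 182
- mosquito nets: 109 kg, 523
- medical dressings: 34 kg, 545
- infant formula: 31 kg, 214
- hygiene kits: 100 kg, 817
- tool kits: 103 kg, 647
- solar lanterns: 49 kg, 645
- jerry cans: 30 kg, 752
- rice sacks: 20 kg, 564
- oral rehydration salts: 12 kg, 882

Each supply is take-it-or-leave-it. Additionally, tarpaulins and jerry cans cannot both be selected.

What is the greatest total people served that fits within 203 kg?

3986

Best packing: cooking oil + medical dressings + solar lanterns + jerry cans + rice sacks + oral rehydration salts — 200 kg, 3986 total.
That's the maximum — no feasible swap from here does better than 3986.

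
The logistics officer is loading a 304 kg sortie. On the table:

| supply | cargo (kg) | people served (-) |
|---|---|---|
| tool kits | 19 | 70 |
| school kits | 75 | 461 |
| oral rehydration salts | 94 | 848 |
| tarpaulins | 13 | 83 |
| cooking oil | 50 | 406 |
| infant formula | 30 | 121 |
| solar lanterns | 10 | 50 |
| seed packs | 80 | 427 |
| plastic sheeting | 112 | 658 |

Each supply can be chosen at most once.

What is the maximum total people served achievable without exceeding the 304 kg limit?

Density check — oral rehydration salts 9.02, cooking oil 8.12, tarpaulins 6.38, school kits 6.15 are the best per kg.
Taking the top-ratio supplies first gives tool kits + school kits + oral rehydration salts + tarpaulins + cooking oil + infant formula + solar lanterns for 2039 (291 kg).
Using the slack differently, school kits + oral rehydration salts + cooking oil + seed packs comes to 2142 at 299 kg.

2142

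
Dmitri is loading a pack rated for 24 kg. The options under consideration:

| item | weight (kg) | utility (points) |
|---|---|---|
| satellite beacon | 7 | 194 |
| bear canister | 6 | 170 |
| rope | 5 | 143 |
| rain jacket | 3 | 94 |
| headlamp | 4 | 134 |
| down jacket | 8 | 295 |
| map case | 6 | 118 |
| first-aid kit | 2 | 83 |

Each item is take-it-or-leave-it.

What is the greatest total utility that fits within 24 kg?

800

Filling by ratio: rope + rain jacket + headlamp + down jacket + first-aid kit for 749, with 2 kg left unused.
Dropping rope frees 5 kg; slotting in satellite beacon (7 kg) lifts the total to 800 at 24 kg.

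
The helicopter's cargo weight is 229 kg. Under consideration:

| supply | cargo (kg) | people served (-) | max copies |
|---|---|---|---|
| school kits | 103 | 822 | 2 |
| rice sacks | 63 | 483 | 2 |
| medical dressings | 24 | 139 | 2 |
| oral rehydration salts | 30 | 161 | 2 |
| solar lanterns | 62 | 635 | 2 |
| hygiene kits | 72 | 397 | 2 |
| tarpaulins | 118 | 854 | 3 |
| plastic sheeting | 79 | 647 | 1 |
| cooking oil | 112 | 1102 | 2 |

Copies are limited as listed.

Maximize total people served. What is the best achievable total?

Taking the top-ratio supplies first gives medical dressings + 2×solar lanterns + plastic sheeting for 2056 (227 kg).
The 227 kg tied up in medical dressings and 2×solar lanterns and plastic sheeting is better spent on 2×cooking oil — total rises to 2204 (224 kg).
Every other selection either busts 229 kg or exceeds an availability limit or fails to beat 2204.

2204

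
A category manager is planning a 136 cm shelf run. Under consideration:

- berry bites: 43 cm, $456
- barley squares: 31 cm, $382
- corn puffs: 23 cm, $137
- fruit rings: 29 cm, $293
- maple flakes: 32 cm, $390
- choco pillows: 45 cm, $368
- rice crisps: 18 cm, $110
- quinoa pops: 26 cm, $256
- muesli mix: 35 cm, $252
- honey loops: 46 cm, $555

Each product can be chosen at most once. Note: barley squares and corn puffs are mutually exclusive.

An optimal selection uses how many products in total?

The maximum weekly sales within 136 cm is 1583.
barley squares + maple flakes + quinoa pops + honey loops hits 1583 at 135 cm.
All optima have 4 products.

4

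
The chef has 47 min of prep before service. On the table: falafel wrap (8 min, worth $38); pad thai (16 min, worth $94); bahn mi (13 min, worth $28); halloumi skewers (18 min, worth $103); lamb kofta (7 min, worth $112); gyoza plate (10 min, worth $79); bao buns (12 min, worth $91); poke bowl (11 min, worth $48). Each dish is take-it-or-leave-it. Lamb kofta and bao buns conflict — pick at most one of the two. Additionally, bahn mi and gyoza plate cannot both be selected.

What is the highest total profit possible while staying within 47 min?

342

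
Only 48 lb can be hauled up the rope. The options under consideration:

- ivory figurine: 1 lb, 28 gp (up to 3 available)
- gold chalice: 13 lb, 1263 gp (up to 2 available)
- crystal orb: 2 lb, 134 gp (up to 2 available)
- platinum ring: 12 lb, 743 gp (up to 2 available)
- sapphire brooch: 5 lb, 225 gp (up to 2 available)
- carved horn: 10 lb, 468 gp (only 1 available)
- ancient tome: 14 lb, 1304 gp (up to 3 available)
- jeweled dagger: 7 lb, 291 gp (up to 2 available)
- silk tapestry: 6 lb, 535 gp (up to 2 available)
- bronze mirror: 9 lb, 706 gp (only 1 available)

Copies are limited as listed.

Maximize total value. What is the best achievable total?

4499

Density check — gold chalice 97.15, ancient tome 93.14, silk tapestry 89.17 are the best per lb.
Best packing: 2×gold chalice + crystal orb + ancient tome + silk tapestry — 48 lb, 4499 total.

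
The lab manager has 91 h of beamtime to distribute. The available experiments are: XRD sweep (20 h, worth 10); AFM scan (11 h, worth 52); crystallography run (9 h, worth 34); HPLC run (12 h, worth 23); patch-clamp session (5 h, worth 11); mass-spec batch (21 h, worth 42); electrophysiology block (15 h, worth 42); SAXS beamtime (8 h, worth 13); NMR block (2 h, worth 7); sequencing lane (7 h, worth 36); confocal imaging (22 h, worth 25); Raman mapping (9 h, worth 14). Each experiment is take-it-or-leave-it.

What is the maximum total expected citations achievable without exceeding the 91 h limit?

A density-first pass picks AFM scan + crystallography run + HPLC run + patch-clamp session + mass-spec batch + electrophysiology block + SAXS beamtime + NMR block + sequencing lane — 260 at 90 h.
Dropping SAXS beamtime frees 8 h; slotting in Raman mapping (9 h) lifts the total to 261 at 91 h.
Every other selection either busts 91 h or fails to beat 261.

261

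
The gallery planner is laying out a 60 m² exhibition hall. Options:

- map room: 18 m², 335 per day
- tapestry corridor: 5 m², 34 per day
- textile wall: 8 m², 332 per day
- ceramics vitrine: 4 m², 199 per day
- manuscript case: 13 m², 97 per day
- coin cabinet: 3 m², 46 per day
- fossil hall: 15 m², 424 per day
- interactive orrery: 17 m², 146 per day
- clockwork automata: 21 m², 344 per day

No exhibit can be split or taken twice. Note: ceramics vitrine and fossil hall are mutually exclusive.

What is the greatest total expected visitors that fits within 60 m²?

Density check — ceramics vitrine 49.75, textile wall 41.50, fossil hall 28.27 are the best per m².
Map room + tapestry corridor + textile wall + ceramics vitrine + coin cabinet + clockwork automata uses 59 of the 60 m² and totals 1290.
Next best is map room + textile wall + ceramics vitrine + coin cabinet + clockwork automata at 1256 (54 m²) — short by 34.

1290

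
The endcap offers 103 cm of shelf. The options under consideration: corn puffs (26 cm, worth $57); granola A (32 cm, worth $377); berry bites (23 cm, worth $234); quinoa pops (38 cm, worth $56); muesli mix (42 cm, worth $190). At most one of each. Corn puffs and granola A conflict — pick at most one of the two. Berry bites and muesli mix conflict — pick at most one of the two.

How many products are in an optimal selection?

3

Optimal total is 667.
granola A + berry bites + quinoa pops hits 667 at 93 cm.
All optima have 3 products.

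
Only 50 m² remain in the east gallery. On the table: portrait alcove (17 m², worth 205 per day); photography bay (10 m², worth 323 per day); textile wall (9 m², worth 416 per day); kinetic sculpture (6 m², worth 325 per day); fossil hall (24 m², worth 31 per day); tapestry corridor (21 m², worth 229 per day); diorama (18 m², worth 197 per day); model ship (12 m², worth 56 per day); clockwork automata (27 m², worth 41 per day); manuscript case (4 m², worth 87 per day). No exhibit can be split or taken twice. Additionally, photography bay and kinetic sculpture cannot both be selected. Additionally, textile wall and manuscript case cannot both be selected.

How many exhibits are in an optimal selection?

4

Optimal total is 1143.
For example portrait alcove + textile wall + kinetic sculpture + diorama achieves it, using 50 m².
Any selection reaching 1143 contains exactly 4 exhibits.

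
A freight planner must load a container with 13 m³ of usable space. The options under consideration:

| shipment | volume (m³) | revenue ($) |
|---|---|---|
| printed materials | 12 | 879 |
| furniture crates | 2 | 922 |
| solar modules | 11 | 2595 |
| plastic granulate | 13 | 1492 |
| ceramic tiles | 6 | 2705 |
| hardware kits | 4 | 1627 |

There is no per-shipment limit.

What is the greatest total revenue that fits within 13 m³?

5532

Taking 6×furniture crates: 12 m³ used, 5532 in revenue.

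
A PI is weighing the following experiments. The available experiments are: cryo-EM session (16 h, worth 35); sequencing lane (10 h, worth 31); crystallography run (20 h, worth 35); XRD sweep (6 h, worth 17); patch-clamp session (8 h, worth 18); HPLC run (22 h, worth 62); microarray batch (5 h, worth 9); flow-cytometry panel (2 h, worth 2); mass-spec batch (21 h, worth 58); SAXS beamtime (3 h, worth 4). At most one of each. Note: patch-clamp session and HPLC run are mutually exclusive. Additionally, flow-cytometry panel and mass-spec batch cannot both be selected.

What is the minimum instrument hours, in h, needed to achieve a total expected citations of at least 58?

Need the lightest bundle worth ≥ 58.
mass-spec batch: 58 expected citations at 21 h.
No combination under 21 h hits 58.

21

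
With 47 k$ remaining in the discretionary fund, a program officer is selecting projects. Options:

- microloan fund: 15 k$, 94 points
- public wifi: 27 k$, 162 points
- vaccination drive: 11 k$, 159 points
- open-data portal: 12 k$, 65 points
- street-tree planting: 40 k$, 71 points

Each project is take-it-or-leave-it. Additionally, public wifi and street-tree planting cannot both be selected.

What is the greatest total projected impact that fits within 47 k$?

321

The ratio heuristic lands on microloan fund + vaccination drive + open-data portal (318) but leaves 9 k$ idle.
Dropping microloan fund and open-data portal frees 27 k$; slotting in public wifi (27 k$) lifts the total to 321 at 38 k$.
Runner-up microloan fund + vaccination drive + open-data portal tops out at 318.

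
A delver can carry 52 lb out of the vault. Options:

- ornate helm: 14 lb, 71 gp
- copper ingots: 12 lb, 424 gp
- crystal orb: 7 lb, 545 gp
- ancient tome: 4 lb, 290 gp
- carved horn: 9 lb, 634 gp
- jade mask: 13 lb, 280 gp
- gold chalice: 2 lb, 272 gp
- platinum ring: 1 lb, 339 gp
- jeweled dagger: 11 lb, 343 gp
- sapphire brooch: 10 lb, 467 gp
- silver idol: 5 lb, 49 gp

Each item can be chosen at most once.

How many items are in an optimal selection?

7

The maximum value within 52 lb is 3024.
copper ingots + crystal orb + carved horn + gold chalice + platinum ring + jeweled dagger + sapphire brooch hits 3024 at 52 lb.
Any selection reaching 3024 contains exactly 7 items.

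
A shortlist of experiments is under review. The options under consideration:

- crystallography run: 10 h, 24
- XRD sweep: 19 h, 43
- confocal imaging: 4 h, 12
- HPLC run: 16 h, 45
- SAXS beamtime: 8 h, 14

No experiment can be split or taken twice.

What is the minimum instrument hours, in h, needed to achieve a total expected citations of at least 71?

28

Look for the lowest-instrument combination reaching 71.
Taking confocal imaging + HPLC run + SAXS beamtime gives 71 (≥ 71) for 28 h.
Any bundle with less than 28 h falls short of 71.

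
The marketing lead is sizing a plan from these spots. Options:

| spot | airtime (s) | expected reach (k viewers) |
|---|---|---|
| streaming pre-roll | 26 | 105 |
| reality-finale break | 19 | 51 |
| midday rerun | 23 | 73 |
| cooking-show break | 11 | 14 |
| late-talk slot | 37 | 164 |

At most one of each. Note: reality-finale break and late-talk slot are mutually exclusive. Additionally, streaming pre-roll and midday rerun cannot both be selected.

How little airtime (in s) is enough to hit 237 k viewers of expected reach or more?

60

Minimise s subject to total expected reach ≥ 237.
midday rerun + late-talk slot: 237 expected reach at 60 s.
No combination under 60 s hits 237.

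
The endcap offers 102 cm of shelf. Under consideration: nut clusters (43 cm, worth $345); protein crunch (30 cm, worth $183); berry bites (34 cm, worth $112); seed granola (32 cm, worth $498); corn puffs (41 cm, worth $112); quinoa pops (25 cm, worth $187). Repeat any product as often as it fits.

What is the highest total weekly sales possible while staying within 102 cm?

By weekly sales per cm: seed granola 15.56, nut clusters 8.02, quinoa pops 7.48 lead.
3×seed granola uses 96 of the 102 cm and totals 1494.

1494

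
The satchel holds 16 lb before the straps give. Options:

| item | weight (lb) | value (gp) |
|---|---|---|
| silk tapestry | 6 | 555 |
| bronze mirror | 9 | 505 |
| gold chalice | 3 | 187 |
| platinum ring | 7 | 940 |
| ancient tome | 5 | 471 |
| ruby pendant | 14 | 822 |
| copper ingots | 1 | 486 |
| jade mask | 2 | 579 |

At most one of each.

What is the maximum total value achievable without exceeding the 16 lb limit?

Density check — copper ingots 486.00, jade mask 289.50, platinum ring 134.29, ancient tome 94.20 are the best per lb.
The ratio heuristic lands on platinum ring + ancient tome + copper ingots + jade mask (2476) but leaves 1 lb idle.
Replace ancient tome with silk tapestry: the trade gains 84 net, giving 2560 at 16 lb.
An exhaustive check of the 256 subsets confirms 2560.

2560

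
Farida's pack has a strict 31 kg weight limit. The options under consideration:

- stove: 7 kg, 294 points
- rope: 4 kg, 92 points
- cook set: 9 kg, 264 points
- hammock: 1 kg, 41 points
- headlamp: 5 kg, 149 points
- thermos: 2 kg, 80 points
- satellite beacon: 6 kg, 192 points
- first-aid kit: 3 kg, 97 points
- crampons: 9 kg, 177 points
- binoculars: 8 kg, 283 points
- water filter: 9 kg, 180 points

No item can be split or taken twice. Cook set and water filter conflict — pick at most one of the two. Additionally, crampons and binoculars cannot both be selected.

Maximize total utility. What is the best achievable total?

Ranking by ratio (utility/kg): stove 42.00, hammock 41.00, thermos 40.00, binoculars 35.38.
Taking the top-ratio items first gives stove + rope + hammock + thermos + satellite beacon + first-aid kit + binoculars for 1079 (31 kg).
The 5 kg tied up in rope and hammock is better spent on headlamp — total rises to 1095 (31 kg).
That's the maximum — no feasible swap from here does better than 1095.

1095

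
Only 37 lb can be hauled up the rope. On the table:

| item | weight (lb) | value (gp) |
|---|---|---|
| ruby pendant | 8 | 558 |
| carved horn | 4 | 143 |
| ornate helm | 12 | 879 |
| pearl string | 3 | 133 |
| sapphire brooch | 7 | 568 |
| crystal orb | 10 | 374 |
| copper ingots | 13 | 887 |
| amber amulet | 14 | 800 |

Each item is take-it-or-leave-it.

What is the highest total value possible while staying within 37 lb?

2477

Density check — sapphire brooch 81.14, ornate helm 73.25, ruby pendant 69.75, copper ingots 68.23 are the best per lb.
Taking the top-ratio items first gives ruby pendant + carved horn + ornate helm + pearl string + sapphire brooch for 2281 (34 lb).
Dropping ruby pendant and pearl string frees 11 lb; slotting in copper ingots (13 lb) lifts the total to 2477 at 36 lb.
Runner-up ruby pendant + carved horn + ornate helm + copper ingots tops out at 2467.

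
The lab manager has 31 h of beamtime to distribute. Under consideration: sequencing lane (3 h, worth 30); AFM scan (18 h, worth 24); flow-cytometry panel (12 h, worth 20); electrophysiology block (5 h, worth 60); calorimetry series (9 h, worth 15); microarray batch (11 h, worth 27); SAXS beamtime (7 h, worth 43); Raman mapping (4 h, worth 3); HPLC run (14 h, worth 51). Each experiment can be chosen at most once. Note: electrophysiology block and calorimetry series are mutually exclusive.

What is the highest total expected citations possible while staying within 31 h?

184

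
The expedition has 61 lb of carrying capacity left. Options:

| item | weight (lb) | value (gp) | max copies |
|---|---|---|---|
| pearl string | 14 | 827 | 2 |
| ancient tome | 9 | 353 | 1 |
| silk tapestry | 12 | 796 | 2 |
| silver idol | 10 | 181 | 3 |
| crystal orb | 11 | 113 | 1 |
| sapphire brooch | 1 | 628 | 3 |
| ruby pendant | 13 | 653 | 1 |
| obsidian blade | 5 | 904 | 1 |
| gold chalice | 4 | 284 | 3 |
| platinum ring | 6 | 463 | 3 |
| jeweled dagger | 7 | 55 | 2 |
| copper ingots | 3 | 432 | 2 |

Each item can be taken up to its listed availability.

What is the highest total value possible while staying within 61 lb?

Ranking by ratio (value/lb): sapphire brooch 628.00, obsidian blade 180.80, copper ingots 144.00.
The ratio heuristic lands on silk tapestry + 3×sapphire brooch + obsidian blade + 3×gold chalice + 3×platinum ring + 2×copper ingots (6689) but leaves 5 lb idle.
Replace 2×gold chalice with silk tapestry: the trade gains 228 net, giving 6917 at 60 lb.

6917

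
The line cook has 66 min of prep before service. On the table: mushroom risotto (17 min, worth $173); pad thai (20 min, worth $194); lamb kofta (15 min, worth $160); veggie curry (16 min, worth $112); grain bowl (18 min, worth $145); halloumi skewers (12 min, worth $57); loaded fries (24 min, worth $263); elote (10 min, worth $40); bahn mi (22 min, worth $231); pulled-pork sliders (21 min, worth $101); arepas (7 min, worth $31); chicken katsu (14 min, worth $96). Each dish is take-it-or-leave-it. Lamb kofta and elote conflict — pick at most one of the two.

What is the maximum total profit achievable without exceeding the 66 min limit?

688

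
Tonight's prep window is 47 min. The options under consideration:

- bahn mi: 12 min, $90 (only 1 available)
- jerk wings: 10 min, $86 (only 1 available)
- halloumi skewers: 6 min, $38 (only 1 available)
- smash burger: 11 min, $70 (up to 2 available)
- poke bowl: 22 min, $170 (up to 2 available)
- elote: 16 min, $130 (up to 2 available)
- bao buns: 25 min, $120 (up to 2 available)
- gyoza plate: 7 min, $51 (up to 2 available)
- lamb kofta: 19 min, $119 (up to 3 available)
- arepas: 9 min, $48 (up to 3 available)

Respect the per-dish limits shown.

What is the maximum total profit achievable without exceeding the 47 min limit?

362

Ranking by ratio (profit/min): jerk wings 8.60, elote 8.12, poke bowl 7.73, bahn mi 7.50.
Filling by ratio: jerk wings + 2×elote for 346, with 5 min left unused.
Replace jerk wings with 2×gyoza plate: the trade gains 16 net, giving 362 at 46 min.
That's the maximum — no swap from here does better than 362.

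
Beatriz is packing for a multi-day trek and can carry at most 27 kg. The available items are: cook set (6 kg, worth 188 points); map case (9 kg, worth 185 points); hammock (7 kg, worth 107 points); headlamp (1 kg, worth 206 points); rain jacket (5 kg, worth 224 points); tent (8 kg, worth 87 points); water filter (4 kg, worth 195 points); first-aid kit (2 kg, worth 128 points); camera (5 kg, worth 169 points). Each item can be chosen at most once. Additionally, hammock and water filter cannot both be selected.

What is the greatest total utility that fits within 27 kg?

1126

Ranking by ratio (utility/kg): headlamp 206.00, first-aid kit 64.00, water filter 48.75.
The ratio heuristic lands on cook set + headlamp + rain jacket + water filter + first-aid kit + camera (1110) but leaves 4 kg idle.
Dropping camera frees 5 kg; slotting in map case (9 kg) lifts the total to 1126 at 27 kg.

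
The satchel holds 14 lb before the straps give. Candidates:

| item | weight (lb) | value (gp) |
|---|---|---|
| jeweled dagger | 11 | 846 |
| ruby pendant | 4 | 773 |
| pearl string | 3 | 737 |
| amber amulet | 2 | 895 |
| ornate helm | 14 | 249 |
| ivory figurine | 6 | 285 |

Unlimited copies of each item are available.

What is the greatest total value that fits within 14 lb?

6265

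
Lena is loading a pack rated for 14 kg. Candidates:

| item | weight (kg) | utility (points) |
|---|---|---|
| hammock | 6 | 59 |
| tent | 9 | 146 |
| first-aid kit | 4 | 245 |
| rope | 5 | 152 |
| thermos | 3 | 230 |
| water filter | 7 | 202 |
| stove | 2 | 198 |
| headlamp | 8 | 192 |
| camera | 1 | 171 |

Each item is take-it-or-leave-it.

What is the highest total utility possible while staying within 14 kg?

Best packing: first-aid kit + thermos + stove + camera — 10 kg, 844 total.
The closest alternative, first-aid kit + rope + thermos + stove, reaches only 825.

844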